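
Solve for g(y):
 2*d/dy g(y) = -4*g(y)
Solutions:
 g(y) = C1*exp(-2*y)


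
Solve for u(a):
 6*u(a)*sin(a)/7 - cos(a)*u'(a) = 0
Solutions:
 u(a) = C1/cos(a)^(6/7)


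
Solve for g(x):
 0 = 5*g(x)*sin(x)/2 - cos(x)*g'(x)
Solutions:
 g(x) = C1/cos(x)^(5/2)


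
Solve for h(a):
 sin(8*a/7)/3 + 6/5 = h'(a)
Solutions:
 h(a) = C1 + 6*a/5 - 7*cos(8*a/7)/24


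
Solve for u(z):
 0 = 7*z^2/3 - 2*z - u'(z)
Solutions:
 u(z) = C1 + 7*z^3/9 - z^2


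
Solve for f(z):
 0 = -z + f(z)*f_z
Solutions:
 f(z) = -sqrt(C1 + z^2)
 f(z) = sqrt(C1 + z^2)


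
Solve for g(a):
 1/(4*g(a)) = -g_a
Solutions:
 g(a) = -sqrt(C1 - 2*a)/2
 g(a) = sqrt(C1 - 2*a)/2


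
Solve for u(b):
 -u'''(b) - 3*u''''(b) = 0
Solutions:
 u(b) = C1 + C2*b + C3*b^2 + C4*exp(-b/3)


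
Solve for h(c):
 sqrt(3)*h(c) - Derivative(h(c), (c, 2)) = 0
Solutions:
 h(c) = C1*exp(-3^(1/4)*c) + C2*exp(3^(1/4)*c)


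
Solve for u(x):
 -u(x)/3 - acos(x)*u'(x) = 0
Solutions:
 u(x) = C1*exp(-Integral(1/acos(x), x)/3)


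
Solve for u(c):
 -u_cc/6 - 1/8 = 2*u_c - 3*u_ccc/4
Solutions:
 u(c) = C1 + C2*exp(c*(1 - sqrt(217))/9) + C3*exp(c*(1 + sqrt(217))/9) - c/16


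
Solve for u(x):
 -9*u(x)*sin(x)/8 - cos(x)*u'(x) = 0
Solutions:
 u(x) = C1*cos(x)^(9/8)


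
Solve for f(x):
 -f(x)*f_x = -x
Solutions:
 f(x) = -sqrt(C1 + x^2)
 f(x) = sqrt(C1 + x^2)


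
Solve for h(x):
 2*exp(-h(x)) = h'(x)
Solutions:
 h(x) = log(C1 + 2*x)


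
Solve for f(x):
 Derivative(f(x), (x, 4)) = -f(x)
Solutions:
 f(x) = (C1*sin(sqrt(2)*x/2) + C2*cos(sqrt(2)*x/2))*exp(-sqrt(2)*x/2) + (C3*sin(sqrt(2)*x/2) + C4*cos(sqrt(2)*x/2))*exp(sqrt(2)*x/2)


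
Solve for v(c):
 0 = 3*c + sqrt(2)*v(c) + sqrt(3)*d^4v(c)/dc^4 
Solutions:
 v(c) = -3*sqrt(2)*c/2 + (C1*sin(2^(5/8)*3^(7/8)*c/6) + C2*cos(2^(5/8)*3^(7/8)*c/6))*exp(-2^(5/8)*3^(7/8)*c/6) + (C3*sin(2^(5/8)*3^(7/8)*c/6) + C4*cos(2^(5/8)*3^(7/8)*c/6))*exp(2^(5/8)*3^(7/8)*c/6)


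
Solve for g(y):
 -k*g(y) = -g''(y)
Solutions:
 g(y) = C1*exp(-sqrt(k)*y) + C2*exp(sqrt(k)*y)


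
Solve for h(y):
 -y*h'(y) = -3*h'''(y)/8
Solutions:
 h(y) = C1 + Integral(C2*airyai(2*3^(2/3)*y/3) + C3*airybi(2*3^(2/3)*y/3), y)


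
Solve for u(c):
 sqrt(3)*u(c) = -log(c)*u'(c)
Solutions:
 u(c) = C1*exp(-sqrt(3)*li(c))


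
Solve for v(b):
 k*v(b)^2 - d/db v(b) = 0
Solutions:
 v(b) = -1/(C1 + b*k)


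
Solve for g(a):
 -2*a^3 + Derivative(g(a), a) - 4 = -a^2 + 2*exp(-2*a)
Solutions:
 g(a) = C1 + a^4/2 - a^3/3 + 4*a - exp(-2*a)


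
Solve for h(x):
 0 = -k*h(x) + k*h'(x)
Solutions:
 h(x) = C1*exp(x)


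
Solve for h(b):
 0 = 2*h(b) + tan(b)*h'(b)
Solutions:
 h(b) = C1/sin(b)^2


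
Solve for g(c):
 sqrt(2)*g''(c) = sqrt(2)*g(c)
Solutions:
 g(c) = C1*exp(-c) + C2*exp(c)


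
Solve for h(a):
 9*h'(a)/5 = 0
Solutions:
 h(a) = C1


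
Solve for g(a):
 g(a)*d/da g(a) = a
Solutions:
 g(a) = -sqrt(C1 + a^2)
 g(a) = sqrt(C1 + a^2)


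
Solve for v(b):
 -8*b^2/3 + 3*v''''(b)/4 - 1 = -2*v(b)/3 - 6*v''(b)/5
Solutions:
 v(b) = 4*b^2 + (C1*sin(2^(3/4)*sqrt(3)*b*cos(atan(sqrt(14)/6)/2)/3) + C2*cos(2^(3/4)*sqrt(3)*b*cos(atan(sqrt(14)/6)/2)/3))*exp(-2^(3/4)*sqrt(3)*b*sin(atan(sqrt(14)/6)/2)/3) + (C3*sin(2^(3/4)*sqrt(3)*b*cos(atan(sqrt(14)/6)/2)/3) + C4*cos(2^(3/4)*sqrt(3)*b*cos(atan(sqrt(14)/6)/2)/3))*exp(2^(3/4)*sqrt(3)*b*sin(atan(sqrt(14)/6)/2)/3) - 129/10


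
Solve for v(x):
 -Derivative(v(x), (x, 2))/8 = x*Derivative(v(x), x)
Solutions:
 v(x) = C1 + C2*erf(2*x)


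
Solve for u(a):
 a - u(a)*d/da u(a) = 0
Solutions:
 u(a) = -sqrt(C1 + a^2)
 u(a) = sqrt(C1 + a^2)


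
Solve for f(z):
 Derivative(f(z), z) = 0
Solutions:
 f(z) = C1


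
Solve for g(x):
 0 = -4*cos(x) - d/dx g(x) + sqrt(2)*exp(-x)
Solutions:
 g(x) = C1 - 4*sin(x) - sqrt(2)*exp(-x)


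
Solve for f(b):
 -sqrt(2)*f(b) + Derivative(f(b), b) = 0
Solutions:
 f(b) = C1*exp(sqrt(2)*b)


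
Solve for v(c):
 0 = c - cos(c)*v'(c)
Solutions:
 v(c) = C1 + Integral(c/cos(c), c)


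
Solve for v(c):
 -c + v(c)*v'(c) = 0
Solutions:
 v(c) = -sqrt(C1 + c^2)
 v(c) = sqrt(C1 + c^2)


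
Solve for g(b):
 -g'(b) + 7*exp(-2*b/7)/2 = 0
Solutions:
 g(b) = C1 - 49*exp(-2*b/7)/4


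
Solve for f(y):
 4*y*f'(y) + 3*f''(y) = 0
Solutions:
 f(y) = C1 + C2*erf(sqrt(6)*y/3)


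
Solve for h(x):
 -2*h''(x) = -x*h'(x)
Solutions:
 h(x) = C1 + C2*erfi(x/2)


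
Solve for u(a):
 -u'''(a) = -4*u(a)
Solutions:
 u(a) = C3*exp(2^(2/3)*a) + (C1*sin(2^(2/3)*sqrt(3)*a/2) + C2*cos(2^(2/3)*sqrt(3)*a/2))*exp(-2^(2/3)*a/2)


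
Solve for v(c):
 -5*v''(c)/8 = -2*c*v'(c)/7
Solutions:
 v(c) = C1 + C2*erfi(2*sqrt(70)*c/35)


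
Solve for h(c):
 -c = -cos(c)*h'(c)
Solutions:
 h(c) = C1 + Integral(c/cos(c), c)


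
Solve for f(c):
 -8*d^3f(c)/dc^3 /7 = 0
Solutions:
 f(c) = C1 + C2*c + C3*c^2


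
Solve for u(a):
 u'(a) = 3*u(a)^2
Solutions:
 u(a) = -1/(C1 + 3*a)


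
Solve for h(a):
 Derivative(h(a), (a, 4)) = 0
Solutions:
 h(a) = C1 + C2*a + C3*a^2 + C4*a^3


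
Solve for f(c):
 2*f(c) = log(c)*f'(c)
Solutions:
 f(c) = C1*exp(2*li(c))


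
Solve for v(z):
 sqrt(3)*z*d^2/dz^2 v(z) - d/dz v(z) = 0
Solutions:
 v(z) = C1 + C2*z^(sqrt(3)/3 + 1)


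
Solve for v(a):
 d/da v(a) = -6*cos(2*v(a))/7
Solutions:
 6*a/7 - log(sin(2*v(a)) - 1)/4 + log(sin(2*v(a)) + 1)/4 = C1


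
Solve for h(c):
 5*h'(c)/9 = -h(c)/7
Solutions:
 h(c) = C1*exp(-9*c/35)


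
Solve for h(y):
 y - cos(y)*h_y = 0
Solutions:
 h(y) = C1 + Integral(y/cos(y), y)


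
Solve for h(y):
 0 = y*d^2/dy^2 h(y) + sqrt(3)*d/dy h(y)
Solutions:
 h(y) = C1 + C2*y^(1 - sqrt(3))


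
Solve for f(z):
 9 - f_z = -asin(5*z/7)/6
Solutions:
 f(z) = C1 + z*asin(5*z/7)/6 + 9*z + sqrt(49 - 25*z^2)/30


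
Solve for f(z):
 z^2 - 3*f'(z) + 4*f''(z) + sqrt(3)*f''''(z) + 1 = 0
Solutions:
 f(z) = C1 + C2*exp(z*(-2^(2/3)*3^(1/6)*(27 + sqrt(256*sqrt(3) + 729))^(1/3) + 8*6^(1/3)/(27 + sqrt(256*sqrt(3) + 729))^(1/3))/12)*sin(z*(8*2^(1/3)*3^(5/6)/(27 + sqrt(256*sqrt(3) + 729))^(1/3) + 6^(2/3)*(27 + sqrt(256*sqrt(3) + 729))^(1/3))/12) + C3*exp(z*(-2^(2/3)*3^(1/6)*(27 + sqrt(256*sqrt(3) + 729))^(1/3) + 8*6^(1/3)/(27 + sqrt(256*sqrt(3) + 729))^(1/3))/12)*cos(z*(8*2^(1/3)*3^(5/6)/(27 + sqrt(256*sqrt(3) + 729))^(1/3) + 6^(2/3)*(27 + sqrt(256*sqrt(3) + 729))^(1/3))/12) + C4*exp(-z*(-2^(2/3)*3^(1/6)*(27 + sqrt(256*sqrt(3) + 729))^(1/3) + 8*6^(1/3)/(27 + sqrt(256*sqrt(3) + 729))^(1/3))/6) + z^3/9 + 4*z^2/9 + 41*z/27


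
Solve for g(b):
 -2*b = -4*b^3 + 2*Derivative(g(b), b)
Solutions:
 g(b) = C1 + b^4/2 - b^2/2


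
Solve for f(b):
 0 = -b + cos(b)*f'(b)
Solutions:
 f(b) = C1 + Integral(b/cos(b), b)


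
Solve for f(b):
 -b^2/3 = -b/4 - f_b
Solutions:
 f(b) = C1 + b^3/9 - b^2/8


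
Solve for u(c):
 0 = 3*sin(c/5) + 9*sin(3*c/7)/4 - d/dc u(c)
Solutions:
 u(c) = C1 - 15*cos(c/5) - 21*cos(3*c/7)/4


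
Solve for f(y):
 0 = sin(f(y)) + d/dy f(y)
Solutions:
 f(y) = -acos((-C1 - exp(2*y))/(C1 - exp(2*y))) + 2*pi
 f(y) = acos((-C1 - exp(2*y))/(C1 - exp(2*y)))


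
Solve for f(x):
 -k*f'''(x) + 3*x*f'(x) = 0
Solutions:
 f(x) = C1 + Integral(C2*airyai(3^(1/3)*x*(1/k)^(1/3)) + C3*airybi(3^(1/3)*x*(1/k)^(1/3)), x)


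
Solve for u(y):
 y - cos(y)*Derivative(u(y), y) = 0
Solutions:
 u(y) = C1 + Integral(y/cos(y), y)


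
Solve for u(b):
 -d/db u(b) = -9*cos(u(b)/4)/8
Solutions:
 -9*b/8 - 2*log(sin(u(b)/4) - 1) + 2*log(sin(u(b)/4) + 1) = C1


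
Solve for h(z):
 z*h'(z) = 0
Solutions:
 h(z) = C1


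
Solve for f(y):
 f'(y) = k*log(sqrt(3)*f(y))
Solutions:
 Integral(1/(2*log(_y) + log(3)), (_y, f(y))) = C1 + k*y/2


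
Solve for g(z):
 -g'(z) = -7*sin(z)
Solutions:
 g(z) = C1 - 7*cos(z)


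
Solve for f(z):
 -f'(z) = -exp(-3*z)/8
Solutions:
 f(z) = C1 - exp(-3*z)/24


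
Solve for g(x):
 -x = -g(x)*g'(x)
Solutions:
 g(x) = -sqrt(C1 + x^2)
 g(x) = sqrt(C1 + x^2)


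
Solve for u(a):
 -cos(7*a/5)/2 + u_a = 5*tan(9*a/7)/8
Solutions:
 u(a) = C1 - 35*log(cos(9*a/7))/72 + 5*sin(7*a/5)/14


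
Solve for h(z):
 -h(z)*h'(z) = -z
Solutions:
 h(z) = -sqrt(C1 + z^2)
 h(z) = sqrt(C1 + z^2)


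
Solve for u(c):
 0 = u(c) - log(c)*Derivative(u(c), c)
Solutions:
 u(c) = C1*exp(li(c))


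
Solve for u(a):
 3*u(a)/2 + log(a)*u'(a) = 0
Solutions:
 u(a) = C1*exp(-3*li(a)/2)


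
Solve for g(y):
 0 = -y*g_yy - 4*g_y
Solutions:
 g(y) = C1 + C2/y^3


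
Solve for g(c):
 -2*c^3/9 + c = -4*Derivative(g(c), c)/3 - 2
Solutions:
 g(c) = C1 + c^4/24 - 3*c^2/8 - 3*c/2


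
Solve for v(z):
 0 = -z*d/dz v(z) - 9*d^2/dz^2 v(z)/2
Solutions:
 v(z) = C1 + C2*erf(z/3)


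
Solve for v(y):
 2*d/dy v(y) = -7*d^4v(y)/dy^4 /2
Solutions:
 v(y) = C1 + C4*exp(-14^(2/3)*y/7) + (C2*sin(14^(2/3)*sqrt(3)*y/14) + C3*cos(14^(2/3)*sqrt(3)*y/14))*exp(14^(2/3)*y/14)


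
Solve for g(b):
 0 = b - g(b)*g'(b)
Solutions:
 g(b) = -sqrt(C1 + b^2)
 g(b) = sqrt(C1 + b^2)


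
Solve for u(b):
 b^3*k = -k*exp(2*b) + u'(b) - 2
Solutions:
 u(b) = C1 + b^4*k/4 + 2*b + k*exp(2*b)/2


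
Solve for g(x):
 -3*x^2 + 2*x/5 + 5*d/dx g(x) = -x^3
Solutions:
 g(x) = C1 - x^4/20 + x^3/5 - x^2/25


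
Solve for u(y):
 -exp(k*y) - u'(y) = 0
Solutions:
 u(y) = C1 - exp(k*y)/k


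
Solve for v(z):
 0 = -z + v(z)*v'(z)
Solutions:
 v(z) = -sqrt(C1 + z^2)
 v(z) = sqrt(C1 + z^2)


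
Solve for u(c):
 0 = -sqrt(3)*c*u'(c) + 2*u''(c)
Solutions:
 u(c) = C1 + C2*erfi(3^(1/4)*c/2)


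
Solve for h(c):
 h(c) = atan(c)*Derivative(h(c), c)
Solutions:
 h(c) = C1*exp(Integral(1/atan(c), c))


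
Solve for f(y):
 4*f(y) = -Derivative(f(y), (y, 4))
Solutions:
 f(y) = (C1*sin(y) + C2*cos(y))*exp(-y) + (C3*sin(y) + C4*cos(y))*exp(y)


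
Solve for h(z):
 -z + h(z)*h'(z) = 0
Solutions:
 h(z) = -sqrt(C1 + z^2)
 h(z) = sqrt(C1 + z^2)


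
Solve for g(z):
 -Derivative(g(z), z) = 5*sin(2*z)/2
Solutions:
 g(z) = C1 + 5*cos(2*z)/4


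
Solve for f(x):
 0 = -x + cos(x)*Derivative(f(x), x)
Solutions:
 f(x) = C1 + Integral(x/cos(x), x)


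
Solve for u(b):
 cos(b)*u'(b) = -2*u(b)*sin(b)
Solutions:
 u(b) = C1*cos(b)^2


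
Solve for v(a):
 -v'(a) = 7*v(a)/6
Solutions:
 v(a) = C1*exp(-7*a/6)


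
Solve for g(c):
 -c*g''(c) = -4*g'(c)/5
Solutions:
 g(c) = C1 + C2*c^(9/5)


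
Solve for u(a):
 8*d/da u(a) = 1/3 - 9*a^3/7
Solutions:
 u(a) = C1 - 9*a^4/224 + a/24


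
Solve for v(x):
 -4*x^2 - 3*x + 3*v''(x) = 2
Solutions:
 v(x) = C1 + C2*x + x^4/9 + x^3/6 + x^2/3


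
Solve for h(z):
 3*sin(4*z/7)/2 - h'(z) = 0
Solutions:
 h(z) = C1 - 21*cos(4*z/7)/8


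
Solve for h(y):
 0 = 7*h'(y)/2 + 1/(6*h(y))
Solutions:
 h(y) = -sqrt(C1 - 42*y)/21
 h(y) = sqrt(C1 - 42*y)/21


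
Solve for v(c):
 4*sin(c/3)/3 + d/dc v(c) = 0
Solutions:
 v(c) = C1 + 4*cos(c/3)


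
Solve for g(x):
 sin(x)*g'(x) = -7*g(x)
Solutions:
 g(x) = C1*sqrt(cos(x) + 1)*(cos(x)^3 + 3*cos(x)^2 + 3*cos(x) + 1)/(sqrt(cos(x) - 1)*(cos(x)^3 - 3*cos(x)^2 + 3*cos(x) - 1))


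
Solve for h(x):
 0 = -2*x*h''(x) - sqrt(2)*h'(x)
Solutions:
 h(x) = C1 + C2*x^(1 - sqrt(2)/2)


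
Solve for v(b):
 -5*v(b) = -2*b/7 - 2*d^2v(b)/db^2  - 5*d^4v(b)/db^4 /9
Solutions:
 v(b) = C1*exp(-sqrt(15)*b*sqrt(-3 + sqrt(34))/5) + C2*exp(sqrt(15)*b*sqrt(-3 + sqrt(34))/5) + C3*sin(sqrt(15)*b*sqrt(3 + sqrt(34))/5) + C4*cos(sqrt(15)*b*sqrt(3 + sqrt(34))/5) + 2*b/35


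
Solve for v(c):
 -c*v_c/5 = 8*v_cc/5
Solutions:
 v(c) = C1 + C2*erf(c/4)


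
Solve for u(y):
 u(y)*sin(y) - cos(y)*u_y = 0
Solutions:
 u(y) = C1/cos(y)


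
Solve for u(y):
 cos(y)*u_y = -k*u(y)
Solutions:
 u(y) = C1*exp(k*(log(sin(y) - 1) - log(sin(y) + 1))/2)


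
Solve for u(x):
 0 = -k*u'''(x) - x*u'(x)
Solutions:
 u(x) = C1 + Integral(C2*airyai(x*(-1/k)^(1/3)) + C3*airybi(x*(-1/k)^(1/3)), x)


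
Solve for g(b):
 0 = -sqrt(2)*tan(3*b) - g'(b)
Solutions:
 g(b) = C1 + sqrt(2)*log(cos(3*b))/3


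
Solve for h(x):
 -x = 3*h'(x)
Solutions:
 h(x) = C1 - x^2/6


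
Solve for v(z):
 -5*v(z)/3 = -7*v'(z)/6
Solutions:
 v(z) = C1*exp(10*z/7)


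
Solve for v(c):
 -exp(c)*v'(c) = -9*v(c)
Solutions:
 v(c) = C1*exp(-9*exp(-c))


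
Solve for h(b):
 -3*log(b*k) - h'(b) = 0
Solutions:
 h(b) = C1 - 3*b*log(b*k) + 3*b


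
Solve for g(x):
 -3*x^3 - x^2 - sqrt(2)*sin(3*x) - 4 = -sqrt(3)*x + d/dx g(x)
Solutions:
 g(x) = C1 - 3*x^4/4 - x^3/3 + sqrt(3)*x^2/2 - 4*x + sqrt(2)*cos(3*x)/3


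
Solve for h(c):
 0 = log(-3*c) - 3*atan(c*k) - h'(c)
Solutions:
 h(c) = C1 + c*log(-c) - c + c*log(3) - 3*Piecewise((c*atan(c*k) - log(c^2*k^2 + 1)/(2*k), Ne(k, 0)), (0, True))


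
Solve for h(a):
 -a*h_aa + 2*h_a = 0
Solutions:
 h(a) = C1 + C2*a^3


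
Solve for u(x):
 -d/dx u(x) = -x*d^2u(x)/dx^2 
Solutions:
 u(x) = C1 + C2*x^2


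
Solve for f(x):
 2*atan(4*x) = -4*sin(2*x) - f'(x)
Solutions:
 f(x) = C1 - 2*x*atan(4*x) + log(16*x^2 + 1)/4 + 2*cos(2*x)


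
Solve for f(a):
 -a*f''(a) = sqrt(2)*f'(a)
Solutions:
 f(a) = C1 + C2*a^(1 - sqrt(2))


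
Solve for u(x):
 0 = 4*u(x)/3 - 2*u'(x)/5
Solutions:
 u(x) = C1*exp(10*x/3)


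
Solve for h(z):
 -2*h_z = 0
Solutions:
 h(z) = C1


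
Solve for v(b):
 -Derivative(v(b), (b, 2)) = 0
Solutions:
 v(b) = C1 + C2*b


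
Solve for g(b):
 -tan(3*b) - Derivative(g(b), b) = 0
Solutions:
 g(b) = C1 + log(cos(3*b))/3


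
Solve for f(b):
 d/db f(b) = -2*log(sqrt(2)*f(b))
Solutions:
 Integral(1/(2*log(_y) + log(2)), (_y, f(b))) = C1 - b


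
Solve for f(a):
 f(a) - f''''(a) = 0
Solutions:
 f(a) = C1*exp(-a) + C2*exp(a) + C3*sin(a) + C4*cos(a)


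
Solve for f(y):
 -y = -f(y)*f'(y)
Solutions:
 f(y) = -sqrt(C1 + y^2)
 f(y) = sqrt(C1 + y^2)


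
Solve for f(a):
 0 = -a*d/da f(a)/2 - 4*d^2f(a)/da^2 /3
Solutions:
 f(a) = C1 + C2*erf(sqrt(3)*a/4)


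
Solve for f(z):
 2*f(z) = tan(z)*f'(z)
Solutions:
 f(z) = C1*sin(z)^2


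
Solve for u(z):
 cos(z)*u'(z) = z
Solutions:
 u(z) = C1 + Integral(z/cos(z), z)


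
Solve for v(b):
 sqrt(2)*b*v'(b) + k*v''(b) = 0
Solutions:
 v(b) = C1 + C2*sqrt(k)*erf(2^(3/4)*b*sqrt(1/k)/2)


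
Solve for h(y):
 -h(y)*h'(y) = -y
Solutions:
 h(y) = -sqrt(C1 + y^2)
 h(y) = sqrt(C1 + y^2)


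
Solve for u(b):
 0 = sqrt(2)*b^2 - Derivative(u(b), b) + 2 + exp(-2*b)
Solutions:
 u(b) = C1 + sqrt(2)*b^3/3 + 2*b - exp(-2*b)/2


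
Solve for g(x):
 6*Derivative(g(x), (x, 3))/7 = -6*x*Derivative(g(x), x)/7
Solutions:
 g(x) = C1 + Integral(C2*airyai(-x) + C3*airybi(-x), x)


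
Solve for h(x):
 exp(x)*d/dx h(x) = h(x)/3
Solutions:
 h(x) = C1*exp(-exp(-x)/3)


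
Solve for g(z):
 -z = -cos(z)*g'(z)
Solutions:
 g(z) = C1 + Integral(z/cos(z), z)


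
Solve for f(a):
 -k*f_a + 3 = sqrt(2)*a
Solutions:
 f(a) = C1 - sqrt(2)*a^2/(2*k) + 3*a/k


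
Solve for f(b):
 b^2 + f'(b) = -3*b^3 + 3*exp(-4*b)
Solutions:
 f(b) = C1 - 3*b^4/4 - b^3/3 - 3*exp(-4*b)/4


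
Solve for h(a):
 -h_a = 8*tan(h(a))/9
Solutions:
 h(a) = pi - asin(C1*exp(-8*a/9))
 h(a) = asin(C1*exp(-8*a/9))


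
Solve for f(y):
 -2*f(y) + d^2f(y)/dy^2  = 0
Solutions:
 f(y) = C1*exp(-sqrt(2)*y) + C2*exp(sqrt(2)*y)


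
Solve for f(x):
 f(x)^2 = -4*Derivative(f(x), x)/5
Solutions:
 f(x) = 4/(C1 + 5*x)


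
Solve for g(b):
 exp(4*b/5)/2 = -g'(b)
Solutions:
 g(b) = C1 - 5*exp(4*b/5)/8


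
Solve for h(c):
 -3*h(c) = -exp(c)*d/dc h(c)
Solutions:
 h(c) = C1*exp(-3*exp(-c))


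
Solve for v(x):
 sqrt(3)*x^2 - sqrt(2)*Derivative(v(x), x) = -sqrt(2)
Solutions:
 v(x) = C1 + sqrt(6)*x^3/6 + x


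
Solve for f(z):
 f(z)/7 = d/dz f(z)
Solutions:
 f(z) = C1*exp(z/7)


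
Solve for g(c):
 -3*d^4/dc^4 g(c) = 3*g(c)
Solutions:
 g(c) = (C1*sin(sqrt(2)*c/2) + C2*cos(sqrt(2)*c/2))*exp(-sqrt(2)*c/2) + (C3*sin(sqrt(2)*c/2) + C4*cos(sqrt(2)*c/2))*exp(sqrt(2)*c/2)


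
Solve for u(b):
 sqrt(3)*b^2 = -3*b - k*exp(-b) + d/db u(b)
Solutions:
 u(b) = C1 + sqrt(3)*b^3/3 + 3*b^2/2 - k*exp(-b)


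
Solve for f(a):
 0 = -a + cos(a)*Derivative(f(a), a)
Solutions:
 f(a) = C1 + Integral(a/cos(a), a)


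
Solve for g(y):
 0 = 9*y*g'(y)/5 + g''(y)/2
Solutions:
 g(y) = C1 + C2*erf(3*sqrt(5)*y/5)


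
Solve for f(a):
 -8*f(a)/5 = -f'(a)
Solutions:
 f(a) = C1*exp(8*a/5)


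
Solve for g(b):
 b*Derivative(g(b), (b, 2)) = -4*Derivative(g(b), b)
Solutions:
 g(b) = C1 + C2/b^3


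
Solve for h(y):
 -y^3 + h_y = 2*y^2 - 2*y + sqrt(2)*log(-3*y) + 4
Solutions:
 h(y) = C1 + y^4/4 + 2*y^3/3 - y^2 + sqrt(2)*y*log(-y) + y*(-sqrt(2) + sqrt(2)*log(3) + 4)


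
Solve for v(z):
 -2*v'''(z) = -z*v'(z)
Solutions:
 v(z) = C1 + Integral(C2*airyai(2^(2/3)*z/2) + C3*airybi(2^(2/3)*z/2), z)


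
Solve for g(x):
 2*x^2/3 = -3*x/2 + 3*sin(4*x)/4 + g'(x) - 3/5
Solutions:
 g(x) = C1 + 2*x^3/9 + 3*x^2/4 + 3*x/5 + 3*cos(4*x)/16


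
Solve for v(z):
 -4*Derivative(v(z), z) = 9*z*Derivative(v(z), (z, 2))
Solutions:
 v(z) = C1 + C2*z^(5/9)


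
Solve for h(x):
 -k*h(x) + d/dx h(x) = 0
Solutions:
 h(x) = C1*exp(k*x)


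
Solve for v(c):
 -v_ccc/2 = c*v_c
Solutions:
 v(c) = C1 + Integral(C2*airyai(-2^(1/3)*c) + C3*airybi(-2^(1/3)*c), c)


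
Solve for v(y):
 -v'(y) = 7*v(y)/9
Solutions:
 v(y) = C1*exp(-7*y/9)


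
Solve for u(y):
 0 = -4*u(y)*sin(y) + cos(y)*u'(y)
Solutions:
 u(y) = C1/cos(y)^4


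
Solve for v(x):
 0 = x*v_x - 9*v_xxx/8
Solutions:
 v(x) = C1 + Integral(C2*airyai(2*3^(1/3)*x/3) + C3*airybi(2*3^(1/3)*x/3), x)


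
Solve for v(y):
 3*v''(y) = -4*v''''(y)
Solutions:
 v(y) = C1 + C2*y + C3*sin(sqrt(3)*y/2) + C4*cos(sqrt(3)*y/2)


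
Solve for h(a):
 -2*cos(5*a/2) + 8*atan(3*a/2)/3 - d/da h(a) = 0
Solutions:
 h(a) = C1 + 8*a*atan(3*a/2)/3 - 8*log(9*a^2 + 4)/9 - 4*sin(5*a/2)/5


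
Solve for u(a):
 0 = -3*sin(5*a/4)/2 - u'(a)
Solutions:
 u(a) = C1 + 6*cos(5*a/4)/5


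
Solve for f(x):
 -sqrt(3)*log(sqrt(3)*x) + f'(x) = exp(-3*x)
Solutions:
 f(x) = C1 + sqrt(3)*x*log(x) + sqrt(3)*x*(-1 + log(3)/2) - exp(-3*x)/3


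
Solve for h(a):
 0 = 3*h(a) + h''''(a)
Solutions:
 h(a) = (C1*sin(sqrt(2)*3^(1/4)*a/2) + C2*cos(sqrt(2)*3^(1/4)*a/2))*exp(-sqrt(2)*3^(1/4)*a/2) + (C3*sin(sqrt(2)*3^(1/4)*a/2) + C4*cos(sqrt(2)*3^(1/4)*a/2))*exp(sqrt(2)*3^(1/4)*a/2)


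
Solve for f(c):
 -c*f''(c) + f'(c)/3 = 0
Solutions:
 f(c) = C1 + C2*c^(4/3)


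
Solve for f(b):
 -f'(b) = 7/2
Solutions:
 f(b) = C1 - 7*b/2


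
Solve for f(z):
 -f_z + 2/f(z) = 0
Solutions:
 f(z) = -sqrt(C1 + 4*z)
 f(z) = sqrt(C1 + 4*z)


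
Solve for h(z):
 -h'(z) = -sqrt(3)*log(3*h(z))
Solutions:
 -sqrt(3)*Integral(1/(log(_y) + log(3)), (_y, h(z)))/3 = C1 - z


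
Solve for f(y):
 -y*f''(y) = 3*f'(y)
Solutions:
 f(y) = C1 + C2/y^2


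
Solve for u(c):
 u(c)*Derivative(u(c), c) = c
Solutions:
 u(c) = -sqrt(C1 + c^2)
 u(c) = sqrt(C1 + c^2)


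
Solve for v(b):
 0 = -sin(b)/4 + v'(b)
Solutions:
 v(b) = C1 - cos(b)/4


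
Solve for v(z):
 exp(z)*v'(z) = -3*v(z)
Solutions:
 v(z) = C1*exp(3*exp(-z))


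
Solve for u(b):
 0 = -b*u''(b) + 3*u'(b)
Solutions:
 u(b) = C1 + C2*b^4


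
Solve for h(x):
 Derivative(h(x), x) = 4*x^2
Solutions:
 h(x) = C1 + 4*x^3/3


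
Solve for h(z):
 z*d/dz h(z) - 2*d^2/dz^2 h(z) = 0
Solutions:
 h(z) = C1 + C2*erfi(z/2)


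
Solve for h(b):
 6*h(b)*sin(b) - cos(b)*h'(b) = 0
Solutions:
 h(b) = C1/cos(b)^6


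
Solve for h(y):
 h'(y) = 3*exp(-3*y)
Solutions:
 h(y) = C1 - exp(-3*y)


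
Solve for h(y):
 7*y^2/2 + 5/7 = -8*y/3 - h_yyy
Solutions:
 h(y) = C1 + C2*y + C3*y^2 - 7*y^5/120 - y^4/9 - 5*y^3/42


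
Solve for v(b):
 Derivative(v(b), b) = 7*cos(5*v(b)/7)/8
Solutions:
 -7*b/8 - 7*log(sin(5*v(b)/7) - 1)/10 + 7*log(sin(5*v(b)/7) + 1)/10 = C1


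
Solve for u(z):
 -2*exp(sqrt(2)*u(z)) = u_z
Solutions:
 u(z) = sqrt(2)*(2*log(1/(C1 + 2*z)) - log(2))/4


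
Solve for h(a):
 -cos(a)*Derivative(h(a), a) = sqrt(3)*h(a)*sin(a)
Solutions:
 h(a) = C1*cos(a)^(sqrt(3))


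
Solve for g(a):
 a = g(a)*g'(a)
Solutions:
 g(a) = -sqrt(C1 + a^2)
 g(a) = sqrt(C1 + a^2)


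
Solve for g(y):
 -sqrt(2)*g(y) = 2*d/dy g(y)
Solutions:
 g(y) = C1*exp(-sqrt(2)*y/2)


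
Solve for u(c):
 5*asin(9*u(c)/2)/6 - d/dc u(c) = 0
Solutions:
 Integral(1/asin(9*_y/2), (_y, u(c))) = C1 + 5*c/6


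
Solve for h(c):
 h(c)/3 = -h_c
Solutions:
 h(c) = C1*exp(-c/3)


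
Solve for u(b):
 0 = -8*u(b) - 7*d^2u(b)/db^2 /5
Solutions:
 u(b) = C1*sin(2*sqrt(70)*b/7) + C2*cos(2*sqrt(70)*b/7)


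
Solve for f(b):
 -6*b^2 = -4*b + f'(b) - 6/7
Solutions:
 f(b) = C1 - 2*b^3 + 2*b^2 + 6*b/7


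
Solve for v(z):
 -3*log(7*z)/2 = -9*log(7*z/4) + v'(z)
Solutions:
 v(z) = C1 + 15*z*log(z)/2 - 18*z*log(2) - 15*z/2 + 15*z*log(7)/2


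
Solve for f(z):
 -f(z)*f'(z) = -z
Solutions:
 f(z) = -sqrt(C1 + z^2)
 f(z) = sqrt(C1 + z^2)


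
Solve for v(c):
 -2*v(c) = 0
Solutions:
 v(c) = 0


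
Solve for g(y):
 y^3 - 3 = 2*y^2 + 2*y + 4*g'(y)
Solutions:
 g(y) = C1 + y^4/16 - y^3/6 - y^2/4 - 3*y/4


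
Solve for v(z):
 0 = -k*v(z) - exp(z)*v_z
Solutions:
 v(z) = C1*exp(k*exp(-z))


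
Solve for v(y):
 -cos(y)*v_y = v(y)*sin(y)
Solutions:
 v(y) = C1*cos(y)


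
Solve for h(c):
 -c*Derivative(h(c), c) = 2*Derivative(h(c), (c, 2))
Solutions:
 h(c) = C1 + C2*erf(c/2)


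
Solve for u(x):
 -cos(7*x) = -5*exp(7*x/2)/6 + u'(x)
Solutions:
 u(x) = C1 + 5*exp(7*x/2)/21 - sin(7*x)/7


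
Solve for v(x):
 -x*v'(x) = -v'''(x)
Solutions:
 v(x) = C1 + Integral(C2*airyai(x) + C3*airybi(x), x)


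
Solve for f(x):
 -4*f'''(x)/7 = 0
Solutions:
 f(x) = C1 + C2*x + C3*x^2


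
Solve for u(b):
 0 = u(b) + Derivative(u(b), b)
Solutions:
 u(b) = C1*exp(-b)


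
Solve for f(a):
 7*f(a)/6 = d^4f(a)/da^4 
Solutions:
 f(a) = C1*exp(-6^(3/4)*7^(1/4)*a/6) + C2*exp(6^(3/4)*7^(1/4)*a/6) + C3*sin(6^(3/4)*7^(1/4)*a/6) + C4*cos(6^(3/4)*7^(1/4)*a/6)


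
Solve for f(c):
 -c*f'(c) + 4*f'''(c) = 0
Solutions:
 f(c) = C1 + Integral(C2*airyai(2^(1/3)*c/2) + C3*airybi(2^(1/3)*c/2), c)


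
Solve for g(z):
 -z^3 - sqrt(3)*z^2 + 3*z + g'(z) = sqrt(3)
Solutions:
 g(z) = C1 + z^4/4 + sqrt(3)*z^3/3 - 3*z^2/2 + sqrt(3)*z


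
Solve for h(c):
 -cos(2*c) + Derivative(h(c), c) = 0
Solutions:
 h(c) = C1 + sin(2*c)/2


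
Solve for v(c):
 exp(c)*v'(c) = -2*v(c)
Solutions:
 v(c) = C1*exp(2*exp(-c))


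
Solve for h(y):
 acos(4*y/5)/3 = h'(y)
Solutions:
 h(y) = C1 + y*acos(4*y/5)/3 - sqrt(25 - 16*y^2)/12


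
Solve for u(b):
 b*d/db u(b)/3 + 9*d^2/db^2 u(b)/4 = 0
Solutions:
 u(b) = C1 + C2*erf(sqrt(6)*b/9)


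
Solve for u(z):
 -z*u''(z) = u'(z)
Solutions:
 u(z) = C1 + C2*log(z)


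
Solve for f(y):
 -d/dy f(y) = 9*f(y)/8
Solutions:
 f(y) = C1*exp(-9*y/8)


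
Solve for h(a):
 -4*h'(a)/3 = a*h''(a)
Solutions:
 h(a) = C1 + C2/a^(1/3)


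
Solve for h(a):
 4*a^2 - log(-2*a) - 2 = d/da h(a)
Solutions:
 h(a) = C1 + 4*a^3/3 - a*log(-a) + a*(-1 - log(2))


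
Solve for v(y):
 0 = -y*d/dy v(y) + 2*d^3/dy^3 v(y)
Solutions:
 v(y) = C1 + Integral(C2*airyai(2^(2/3)*y/2) + C3*airybi(2^(2/3)*y/2), y)


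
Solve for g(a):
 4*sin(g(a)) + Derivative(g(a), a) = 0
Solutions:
 g(a) = -acos((-C1 - exp(8*a))/(C1 - exp(8*a))) + 2*pi
 g(a) = acos((-C1 - exp(8*a))/(C1 - exp(8*a)))


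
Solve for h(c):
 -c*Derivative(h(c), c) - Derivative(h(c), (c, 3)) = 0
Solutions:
 h(c) = C1 + Integral(C2*airyai(-c) + C3*airybi(-c), c)


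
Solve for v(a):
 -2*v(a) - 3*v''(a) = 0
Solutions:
 v(a) = C1*sin(sqrt(6)*a/3) + C2*cos(sqrt(6)*a/3)


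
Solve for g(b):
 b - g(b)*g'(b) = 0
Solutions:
 g(b) = -sqrt(C1 + b^2)
 g(b) = sqrt(C1 + b^2)


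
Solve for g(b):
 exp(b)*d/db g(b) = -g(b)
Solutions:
 g(b) = C1*exp(exp(-b))


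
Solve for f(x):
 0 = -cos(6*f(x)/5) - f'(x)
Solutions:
 x - 5*log(sin(6*f(x)/5) - 1)/12 + 5*log(sin(6*f(x)/5) + 1)/12 = C1


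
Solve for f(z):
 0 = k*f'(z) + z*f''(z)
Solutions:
 f(z) = C1 + z^(1 - re(k))*(C2*sin(log(z)*Abs(im(k))) + C3*cos(log(z)*im(k)))


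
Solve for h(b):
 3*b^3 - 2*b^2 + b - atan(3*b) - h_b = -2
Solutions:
 h(b) = C1 + 3*b^4/4 - 2*b^3/3 + b^2/2 - b*atan(3*b) + 2*b + log(9*b^2 + 1)/6


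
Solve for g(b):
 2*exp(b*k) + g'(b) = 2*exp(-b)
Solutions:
 g(b) = C1 - 2*exp(-b) - 2*exp(b*k)/k


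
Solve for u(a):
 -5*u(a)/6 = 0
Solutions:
 u(a) = 0


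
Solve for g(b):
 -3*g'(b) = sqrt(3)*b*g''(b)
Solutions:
 g(b) = C1 + C2*b^(1 - sqrt(3))


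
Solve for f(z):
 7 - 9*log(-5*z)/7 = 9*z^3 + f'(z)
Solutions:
 f(z) = C1 - 9*z^4/4 - 9*z*log(-z)/7 + z*(58 - 9*log(5))/7


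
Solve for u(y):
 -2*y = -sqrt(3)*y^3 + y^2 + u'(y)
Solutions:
 u(y) = C1 + sqrt(3)*y^4/4 - y^3/3 - y^2


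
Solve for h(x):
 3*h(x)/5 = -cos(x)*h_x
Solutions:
 h(x) = C1*(sin(x) - 1)^(3/10)/(sin(x) + 1)^(3/10)


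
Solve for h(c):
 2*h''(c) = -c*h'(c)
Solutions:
 h(c) = C1 + C2*erf(c/2)


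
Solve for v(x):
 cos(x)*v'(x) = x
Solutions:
 v(x) = C1 + Integral(x/cos(x), x)


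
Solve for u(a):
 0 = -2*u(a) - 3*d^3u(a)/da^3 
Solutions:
 u(a) = C3*exp(-2^(1/3)*3^(2/3)*a/3) + (C1*sin(2^(1/3)*3^(1/6)*a/2) + C2*cos(2^(1/3)*3^(1/6)*a/2))*exp(2^(1/3)*3^(2/3)*a/6)


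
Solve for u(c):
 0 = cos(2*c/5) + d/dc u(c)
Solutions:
 u(c) = C1 - 5*sin(2*c/5)/2


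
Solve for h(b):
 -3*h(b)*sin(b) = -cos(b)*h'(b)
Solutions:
 h(b) = C1/cos(b)^3


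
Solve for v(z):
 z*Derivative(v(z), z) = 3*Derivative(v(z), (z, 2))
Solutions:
 v(z) = C1 + C2*erfi(sqrt(6)*z/6)


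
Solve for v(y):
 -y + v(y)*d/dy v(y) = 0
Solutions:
 v(y) = -sqrt(C1 + y^2)
 v(y) = sqrt(C1 + y^2)


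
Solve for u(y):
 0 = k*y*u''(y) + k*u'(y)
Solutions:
 u(y) = C1 + C2*log(y)


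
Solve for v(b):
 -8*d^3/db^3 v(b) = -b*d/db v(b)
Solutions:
 v(b) = C1 + Integral(C2*airyai(b/2) + C3*airybi(b/2), b)


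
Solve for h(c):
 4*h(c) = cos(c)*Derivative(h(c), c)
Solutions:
 h(c) = C1*(sin(c)^2 + 2*sin(c) + 1)/(sin(c)^2 - 2*sin(c) + 1)


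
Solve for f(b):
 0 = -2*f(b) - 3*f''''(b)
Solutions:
 f(b) = (C1*sin(6^(3/4)*b/6) + C2*cos(6^(3/4)*b/6))*exp(-6^(3/4)*b/6) + (C3*sin(6^(3/4)*b/6) + C4*cos(6^(3/4)*b/6))*exp(6^(3/4)*b/6)


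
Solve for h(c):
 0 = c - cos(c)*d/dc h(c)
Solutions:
 h(c) = C1 + Integral(c/cos(c), c)


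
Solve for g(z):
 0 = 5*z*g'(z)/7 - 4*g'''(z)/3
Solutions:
 g(z) = C1 + Integral(C2*airyai(1470^(1/3)*z/14) + C3*airybi(1470^(1/3)*z/14), z)


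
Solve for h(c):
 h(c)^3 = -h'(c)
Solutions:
 h(c) = -sqrt(2)*sqrt(-1/(C1 - c))/2
 h(c) = sqrt(2)*sqrt(-1/(C1 - c))/2


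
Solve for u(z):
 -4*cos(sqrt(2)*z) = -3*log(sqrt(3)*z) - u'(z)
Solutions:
 u(z) = C1 - 3*z*log(z) - 3*z*log(3)/2 + 3*z + 2*sqrt(2)*sin(sqrt(2)*z)


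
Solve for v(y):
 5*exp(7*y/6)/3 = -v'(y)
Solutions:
 v(y) = C1 - 10*exp(7*y/6)/7


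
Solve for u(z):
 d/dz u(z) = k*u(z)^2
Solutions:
 u(z) = -1/(C1 + k*z)


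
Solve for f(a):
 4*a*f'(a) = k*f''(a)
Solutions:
 f(a) = C1 + C2*erf(sqrt(2)*a*sqrt(-1/k))/sqrt(-1/k)


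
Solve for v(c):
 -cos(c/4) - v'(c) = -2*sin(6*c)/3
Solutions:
 v(c) = C1 - 4*sin(c/4) - cos(6*c)/9


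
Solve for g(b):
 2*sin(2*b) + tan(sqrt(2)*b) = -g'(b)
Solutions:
 g(b) = C1 + sqrt(2)*log(cos(sqrt(2)*b))/2 + cos(2*b)


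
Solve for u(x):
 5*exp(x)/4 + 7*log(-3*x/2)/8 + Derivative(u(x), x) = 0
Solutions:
 u(x) = C1 - 7*x*log(-x)/8 + 7*x*(-log(3) + log(2) + 1)/8 - 5*exp(x)/4


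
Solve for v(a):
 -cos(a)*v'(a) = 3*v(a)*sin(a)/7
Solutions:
 v(a) = C1*cos(a)^(3/7)


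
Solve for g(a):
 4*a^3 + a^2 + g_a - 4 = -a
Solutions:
 g(a) = C1 - a^4 - a^3/3 - a^2/2 + 4*a


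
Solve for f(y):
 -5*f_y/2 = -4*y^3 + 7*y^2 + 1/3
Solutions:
 f(y) = C1 + 2*y^4/5 - 14*y^3/15 - 2*y/15


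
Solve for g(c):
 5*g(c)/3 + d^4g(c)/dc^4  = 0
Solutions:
 g(c) = (C1*sin(sqrt(2)*3^(3/4)*5^(1/4)*c/6) + C2*cos(sqrt(2)*3^(3/4)*5^(1/4)*c/6))*exp(-sqrt(2)*3^(3/4)*5^(1/4)*c/6) + (C3*sin(sqrt(2)*3^(3/4)*5^(1/4)*c/6) + C4*cos(sqrt(2)*3^(3/4)*5^(1/4)*c/6))*exp(sqrt(2)*3^(3/4)*5^(1/4)*c/6)


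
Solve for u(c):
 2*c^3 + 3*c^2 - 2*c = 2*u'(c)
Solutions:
 u(c) = C1 + c^4/4 + c^3/2 - c^2/2


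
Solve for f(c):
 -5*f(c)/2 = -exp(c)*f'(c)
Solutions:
 f(c) = C1*exp(-5*exp(-c)/2)


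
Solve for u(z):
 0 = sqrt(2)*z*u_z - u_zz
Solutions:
 u(z) = C1 + C2*erfi(2^(3/4)*z/2)


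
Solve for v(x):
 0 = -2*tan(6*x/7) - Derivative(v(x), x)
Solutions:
 v(x) = C1 + 7*log(cos(6*x/7))/3


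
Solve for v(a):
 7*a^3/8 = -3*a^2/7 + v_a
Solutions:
 v(a) = C1 + 7*a^4/32 + a^3/7


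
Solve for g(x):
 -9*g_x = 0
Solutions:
 g(x) = C1


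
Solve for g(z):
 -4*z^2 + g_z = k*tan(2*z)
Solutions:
 g(z) = C1 - k*log(cos(2*z))/2 + 4*z^3/3


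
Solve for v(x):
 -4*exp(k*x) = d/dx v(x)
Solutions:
 v(x) = C1 - 4*exp(k*x)/k


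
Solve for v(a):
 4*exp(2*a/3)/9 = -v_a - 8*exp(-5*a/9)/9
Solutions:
 v(a) = C1 - 2*exp(2*a/3)/3 + 8*exp(-5*a/9)/5


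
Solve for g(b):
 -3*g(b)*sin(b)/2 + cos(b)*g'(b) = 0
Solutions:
 g(b) = C1/cos(b)^(3/2)


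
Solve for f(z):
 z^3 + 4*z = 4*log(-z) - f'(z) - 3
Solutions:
 f(z) = C1 - z^4/4 - 2*z^2 + 4*z*log(-z) - 7*z


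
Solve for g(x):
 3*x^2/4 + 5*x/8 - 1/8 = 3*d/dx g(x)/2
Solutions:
 g(x) = C1 + x^3/6 + 5*x^2/24 - x/12


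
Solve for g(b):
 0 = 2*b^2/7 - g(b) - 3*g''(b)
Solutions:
 g(b) = C1*sin(sqrt(3)*b/3) + C2*cos(sqrt(3)*b/3) + 2*b^2/7 - 12/7


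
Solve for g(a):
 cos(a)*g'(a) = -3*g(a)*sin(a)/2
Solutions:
 g(a) = C1*cos(a)^(3/2)


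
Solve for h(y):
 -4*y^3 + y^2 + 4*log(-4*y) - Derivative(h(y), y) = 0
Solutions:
 h(y) = C1 - y^4 + y^3/3 + 4*y*log(-y) + 4*y*(-1 + 2*log(2))


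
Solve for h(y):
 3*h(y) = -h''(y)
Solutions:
 h(y) = C1*sin(sqrt(3)*y) + C2*cos(sqrt(3)*y)


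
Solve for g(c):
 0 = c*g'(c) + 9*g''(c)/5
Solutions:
 g(c) = C1 + C2*erf(sqrt(10)*c/6)


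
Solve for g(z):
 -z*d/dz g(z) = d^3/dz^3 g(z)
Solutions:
 g(z) = C1 + Integral(C2*airyai(-z) + C3*airybi(-z), z)


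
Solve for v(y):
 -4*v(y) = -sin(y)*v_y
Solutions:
 v(y) = C1*(cos(y)^2 - 2*cos(y) + 1)/(cos(y)^2 + 2*cos(y) + 1)


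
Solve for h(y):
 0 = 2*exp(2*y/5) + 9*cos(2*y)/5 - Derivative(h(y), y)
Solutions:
 h(y) = C1 + 5*exp(2*y/5) + 9*sin(2*y)/10


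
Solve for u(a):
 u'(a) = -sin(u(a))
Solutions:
 u(a) = -acos((-C1 - exp(2*a))/(C1 - exp(2*a))) + 2*pi
 u(a) = acos((-C1 - exp(2*a))/(C1 - exp(2*a)))


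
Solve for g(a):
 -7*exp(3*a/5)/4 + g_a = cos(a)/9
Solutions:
 g(a) = C1 + 35*exp(3*a/5)/12 + sin(a)/9


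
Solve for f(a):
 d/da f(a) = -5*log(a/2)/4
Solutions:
 f(a) = C1 - 5*a*log(a)/4 + 5*a*log(2)/4 + 5*a/4


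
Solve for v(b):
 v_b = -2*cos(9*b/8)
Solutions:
 v(b) = C1 - 16*sin(9*b/8)/9


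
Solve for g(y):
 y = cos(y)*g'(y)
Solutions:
 g(y) = C1 + Integral(y/cos(y), y)


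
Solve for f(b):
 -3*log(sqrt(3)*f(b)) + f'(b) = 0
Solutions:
 -2*Integral(1/(2*log(_y) + log(3)), (_y, f(b)))/3 = C1 - b


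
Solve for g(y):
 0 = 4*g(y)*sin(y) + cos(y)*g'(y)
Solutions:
 g(y) = C1*cos(y)^4


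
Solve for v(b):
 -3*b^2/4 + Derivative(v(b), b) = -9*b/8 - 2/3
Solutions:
 v(b) = C1 + b^3/4 - 9*b^2/16 - 2*b/3


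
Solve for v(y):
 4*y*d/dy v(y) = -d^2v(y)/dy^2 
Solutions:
 v(y) = C1 + C2*erf(sqrt(2)*y)


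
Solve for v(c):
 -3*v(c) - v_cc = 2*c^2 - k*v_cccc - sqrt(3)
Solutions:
 v(c) = C1*exp(-sqrt(2)*c*sqrt((1 - sqrt(12*k + 1))/k)/2) + C2*exp(sqrt(2)*c*sqrt((1 - sqrt(12*k + 1))/k)/2) + C3*exp(-sqrt(2)*c*sqrt((sqrt(12*k + 1) + 1)/k)/2) + C4*exp(sqrt(2)*c*sqrt((sqrt(12*k + 1) + 1)/k)/2) - 2*c^2/3 + 4/9 + sqrt(3)/3


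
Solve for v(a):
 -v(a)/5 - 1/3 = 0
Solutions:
 v(a) = -5/3


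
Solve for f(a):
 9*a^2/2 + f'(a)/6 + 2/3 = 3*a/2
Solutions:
 f(a) = C1 - 9*a^3 + 9*a^2/2 - 4*a


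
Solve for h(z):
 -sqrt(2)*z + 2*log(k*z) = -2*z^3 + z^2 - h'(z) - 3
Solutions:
 h(z) = C1 - z^4/2 + z^3/3 + sqrt(2)*z^2/2 - 2*z*log(k*z) - z


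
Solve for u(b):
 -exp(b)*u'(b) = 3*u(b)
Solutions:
 u(b) = C1*exp(3*exp(-b))


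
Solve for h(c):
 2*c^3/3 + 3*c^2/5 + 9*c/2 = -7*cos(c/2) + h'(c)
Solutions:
 h(c) = C1 + c^4/6 + c^3/5 + 9*c^2/4 + 14*sin(c/2)


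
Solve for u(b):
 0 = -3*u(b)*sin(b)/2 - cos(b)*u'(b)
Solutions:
 u(b) = C1*cos(b)^(3/2)


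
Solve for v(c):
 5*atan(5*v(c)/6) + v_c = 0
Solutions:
 Integral(1/atan(5*_y/6), (_y, v(c))) = C1 - 5*c


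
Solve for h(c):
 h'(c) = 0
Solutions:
 h(c) = C1


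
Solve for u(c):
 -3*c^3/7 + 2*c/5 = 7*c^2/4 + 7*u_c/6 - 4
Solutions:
 u(c) = C1 - 9*c^4/98 - c^3/2 + 6*c^2/35 + 24*c/7


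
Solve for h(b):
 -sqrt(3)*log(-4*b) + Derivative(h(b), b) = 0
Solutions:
 h(b) = C1 + sqrt(3)*b*log(-b) + sqrt(3)*b*(-1 + 2*log(2))


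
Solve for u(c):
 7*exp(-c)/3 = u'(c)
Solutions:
 u(c) = C1 - 7*exp(-c)/3


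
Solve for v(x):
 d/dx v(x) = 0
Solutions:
 v(x) = C1


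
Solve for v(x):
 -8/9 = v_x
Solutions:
 v(x) = C1 - 8*x/9


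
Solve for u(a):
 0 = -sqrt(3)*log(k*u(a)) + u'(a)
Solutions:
 li(k*u(a))/k = C1 + sqrt(3)*a


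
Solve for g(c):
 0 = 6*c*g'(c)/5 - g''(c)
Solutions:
 g(c) = C1 + C2*erfi(sqrt(15)*c/5)


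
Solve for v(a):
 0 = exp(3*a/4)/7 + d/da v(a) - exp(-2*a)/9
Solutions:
 v(a) = C1 - 4*exp(3*a/4)/21 - exp(-2*a)/18


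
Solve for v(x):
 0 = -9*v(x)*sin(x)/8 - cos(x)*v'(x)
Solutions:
 v(x) = C1*cos(x)^(9/8)


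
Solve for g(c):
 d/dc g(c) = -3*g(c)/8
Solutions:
 g(c) = C1*exp(-3*c/8)


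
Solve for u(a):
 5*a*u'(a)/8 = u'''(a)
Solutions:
 u(a) = C1 + Integral(C2*airyai(5^(1/3)*a/2) + C3*airybi(5^(1/3)*a/2), a)


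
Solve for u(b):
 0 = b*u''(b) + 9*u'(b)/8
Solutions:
 u(b) = C1 + C2/b^(1/8)


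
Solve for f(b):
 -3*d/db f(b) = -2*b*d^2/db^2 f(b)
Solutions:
 f(b) = C1 + C2*b^(5/2)


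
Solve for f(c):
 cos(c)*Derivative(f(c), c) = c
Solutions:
 f(c) = C1 + Integral(c/cos(c), c)


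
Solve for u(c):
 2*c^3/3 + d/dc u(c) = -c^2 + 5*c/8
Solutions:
 u(c) = C1 - c^4/6 - c^3/3 + 5*c^2/16


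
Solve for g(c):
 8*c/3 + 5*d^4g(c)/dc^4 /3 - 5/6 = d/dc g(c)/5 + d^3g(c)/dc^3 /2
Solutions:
 g(c) = C1 + C2*exp(c*(-(2*sqrt(930) + 61)^(1/3) - 1/(2*sqrt(930) + 61)^(1/3) + 2)/20)*sin(sqrt(3)*c*(-(2*sqrt(930) + 61)^(1/3) + (2*sqrt(930) + 61)^(-1/3))/20) + C3*exp(c*(-(2*sqrt(930) + 61)^(1/3) - 1/(2*sqrt(930) + 61)^(1/3) + 2)/20)*cos(sqrt(3)*c*(-(2*sqrt(930) + 61)^(1/3) + (2*sqrt(930) + 61)^(-1/3))/20) + C4*exp(c*((2*sqrt(930) + 61)^(-1/3) + 1 + (2*sqrt(930) + 61)^(1/3))/10) + 20*c^2/3 - 25*c/6


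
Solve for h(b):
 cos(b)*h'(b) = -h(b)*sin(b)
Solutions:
 h(b) = C1*cos(b)


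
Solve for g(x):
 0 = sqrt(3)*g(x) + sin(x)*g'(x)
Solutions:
 g(x) = C1*(cos(x) + 1)^(sqrt(3)/2)/(cos(x) - 1)^(sqrt(3)/2)


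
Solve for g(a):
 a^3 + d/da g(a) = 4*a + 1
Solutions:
 g(a) = C1 - a^4/4 + 2*a^2 + a


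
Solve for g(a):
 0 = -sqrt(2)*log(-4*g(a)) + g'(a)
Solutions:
 -sqrt(2)*Integral(1/(log(-_y) + 2*log(2)), (_y, g(a)))/2 = C1 - a


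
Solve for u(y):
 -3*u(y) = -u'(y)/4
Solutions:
 u(y) = C1*exp(12*y)


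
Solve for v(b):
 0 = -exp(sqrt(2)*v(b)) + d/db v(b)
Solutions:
 v(b) = sqrt(2)*(2*log(-1/(C1 + b)) - log(2))/4


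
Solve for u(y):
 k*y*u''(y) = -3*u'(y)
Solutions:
 u(y) = C1 + y^(((re(k) - 3)*re(k) + im(k)^2)/(re(k)^2 + im(k)^2))*(C2*sin(3*log(y)*Abs(im(k))/(re(k)^2 + im(k)^2)) + C3*cos(3*log(y)*im(k)/(re(k)^2 + im(k)^2)))


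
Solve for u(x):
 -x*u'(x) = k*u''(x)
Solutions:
 u(x) = C1 + C2*sqrt(k)*erf(sqrt(2)*x*sqrt(1/k)/2)


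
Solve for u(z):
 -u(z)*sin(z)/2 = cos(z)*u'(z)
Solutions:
 u(z) = C1*sqrt(cos(z))


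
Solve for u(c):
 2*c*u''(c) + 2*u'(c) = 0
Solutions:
 u(c) = C1 + C2*log(c)


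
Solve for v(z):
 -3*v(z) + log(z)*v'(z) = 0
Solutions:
 v(z) = C1*exp(3*li(z))


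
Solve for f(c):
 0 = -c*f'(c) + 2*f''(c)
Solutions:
 f(c) = C1 + C2*erfi(c/2)


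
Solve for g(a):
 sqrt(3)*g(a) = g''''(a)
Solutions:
 g(a) = C1*exp(-3^(1/8)*a) + C2*exp(3^(1/8)*a) + C3*sin(3^(1/8)*a) + C4*cos(3^(1/8)*a)


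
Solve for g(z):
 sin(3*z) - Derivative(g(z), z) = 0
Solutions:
 g(z) = C1 - cos(3*z)/3


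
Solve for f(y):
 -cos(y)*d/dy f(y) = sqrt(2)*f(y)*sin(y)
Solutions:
 f(y) = C1*cos(y)^(sqrt(2))


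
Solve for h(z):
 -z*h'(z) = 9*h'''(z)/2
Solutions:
 h(z) = C1 + Integral(C2*airyai(-6^(1/3)*z/3) + C3*airybi(-6^(1/3)*z/3), z)


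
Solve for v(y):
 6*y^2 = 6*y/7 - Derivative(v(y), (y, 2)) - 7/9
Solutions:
 v(y) = C1 + C2*y - y^4/2 + y^3/7 - 7*y^2/18


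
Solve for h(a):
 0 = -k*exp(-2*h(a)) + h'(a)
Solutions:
 h(a) = log(-sqrt(C1 + 2*a*k))
 h(a) = log(C1 + 2*a*k)/2


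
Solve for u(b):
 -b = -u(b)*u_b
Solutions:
 u(b) = -sqrt(C1 + b^2)
 u(b) = sqrt(C1 + b^2)


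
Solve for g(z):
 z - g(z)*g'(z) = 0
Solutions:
 g(z) = -sqrt(C1 + z^2)
 g(z) = sqrt(C1 + z^2)


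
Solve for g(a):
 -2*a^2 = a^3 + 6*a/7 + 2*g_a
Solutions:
 g(a) = C1 - a^4/8 - a^3/3 - 3*a^2/14


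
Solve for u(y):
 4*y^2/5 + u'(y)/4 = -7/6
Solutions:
 u(y) = C1 - 16*y^3/15 - 14*y/3


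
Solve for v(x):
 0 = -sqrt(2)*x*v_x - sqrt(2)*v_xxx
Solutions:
 v(x) = C1 + Integral(C2*airyai(-x) + C3*airybi(-x), x)


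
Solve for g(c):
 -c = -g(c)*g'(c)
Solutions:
 g(c) = -sqrt(C1 + c^2)
 g(c) = sqrt(C1 + c^2)


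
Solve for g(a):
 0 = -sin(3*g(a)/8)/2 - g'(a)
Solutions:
 a/2 + 4*log(cos(3*g(a)/8) - 1)/3 - 4*log(cos(3*g(a)/8) + 1)/3 = C1


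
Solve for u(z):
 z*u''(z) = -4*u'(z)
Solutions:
 u(z) = C1 + C2/z^3


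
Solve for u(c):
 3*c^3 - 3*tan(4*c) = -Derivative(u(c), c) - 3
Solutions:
 u(c) = C1 - 3*c^4/4 - 3*c - 3*log(cos(4*c))/4


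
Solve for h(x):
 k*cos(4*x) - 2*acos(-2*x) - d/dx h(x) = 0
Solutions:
 h(x) = C1 + k*sin(4*x)/4 - 2*x*acos(-2*x) - sqrt(1 - 4*x^2)


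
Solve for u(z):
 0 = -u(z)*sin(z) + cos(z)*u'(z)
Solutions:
 u(z) = C1/cos(z)


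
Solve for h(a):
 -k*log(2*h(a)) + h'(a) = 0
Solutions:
 Integral(1/(log(_y) + log(2)), (_y, h(a))) = C1 + a*k


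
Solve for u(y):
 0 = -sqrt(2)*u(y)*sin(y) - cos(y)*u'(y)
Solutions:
 u(y) = C1*cos(y)^(sqrt(2))


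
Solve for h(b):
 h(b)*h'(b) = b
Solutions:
 h(b) = -sqrt(C1 + b^2)
 h(b) = sqrt(C1 + b^2)


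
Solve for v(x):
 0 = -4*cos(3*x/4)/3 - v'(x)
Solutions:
 v(x) = C1 - 16*sin(3*x/4)/9


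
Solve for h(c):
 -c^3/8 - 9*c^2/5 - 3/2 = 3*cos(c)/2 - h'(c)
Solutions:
 h(c) = C1 + c^4/32 + 3*c^3/5 + 3*c/2 + 3*sin(c)/2


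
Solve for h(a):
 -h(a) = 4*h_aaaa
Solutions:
 h(a) = (C1*sin(a/2) + C2*cos(a/2))*exp(-a/2) + (C3*sin(a/2) + C4*cos(a/2))*exp(a/2)


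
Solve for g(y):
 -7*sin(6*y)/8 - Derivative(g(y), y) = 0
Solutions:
 g(y) = C1 + 7*cos(6*y)/48


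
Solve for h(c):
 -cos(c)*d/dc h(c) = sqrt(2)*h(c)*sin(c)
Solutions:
 h(c) = C1*cos(c)^(sqrt(2))


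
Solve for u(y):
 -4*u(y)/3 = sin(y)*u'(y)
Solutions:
 u(y) = C1*(cos(y) + 1)^(2/3)/(cos(y) - 1)^(2/3)
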